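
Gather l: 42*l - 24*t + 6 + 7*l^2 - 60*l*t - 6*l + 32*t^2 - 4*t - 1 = 7*l^2 + l*(36 - 60*t) + 32*t^2 - 28*t + 5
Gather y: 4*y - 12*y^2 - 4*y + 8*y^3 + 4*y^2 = 8*y^3 - 8*y^2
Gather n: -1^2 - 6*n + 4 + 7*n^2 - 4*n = 7*n^2 - 10*n + 3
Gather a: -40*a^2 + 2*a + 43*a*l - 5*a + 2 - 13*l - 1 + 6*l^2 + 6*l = -40*a^2 + a*(43*l - 3) + 6*l^2 - 7*l + 1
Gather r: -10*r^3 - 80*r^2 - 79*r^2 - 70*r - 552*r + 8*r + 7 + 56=-10*r^3 - 159*r^2 - 614*r + 63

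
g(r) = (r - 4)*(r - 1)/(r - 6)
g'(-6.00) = 0.93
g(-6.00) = -5.83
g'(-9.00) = 0.96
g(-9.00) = -8.67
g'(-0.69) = 0.78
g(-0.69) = -1.18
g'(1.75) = 0.45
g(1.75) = 0.40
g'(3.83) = -1.12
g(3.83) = 0.22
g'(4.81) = -6.06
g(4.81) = -2.59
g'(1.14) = 0.58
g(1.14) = 0.08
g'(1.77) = 0.44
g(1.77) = 0.41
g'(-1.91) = 0.84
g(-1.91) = -2.17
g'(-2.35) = 0.86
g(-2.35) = -2.55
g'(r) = (r - 4)/(r - 6) + (r - 1)/(r - 6) - (r - 4)*(r - 1)/(r - 6)^2 = (r^2 - 12*r + 26)/(r^2 - 12*r + 36)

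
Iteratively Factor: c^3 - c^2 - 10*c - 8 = (c + 1)*(c^2 - 2*c - 8) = (c + 1)*(c + 2)*(c - 4)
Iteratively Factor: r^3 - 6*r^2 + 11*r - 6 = (r - 3)*(r^2 - 3*r + 2) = (r - 3)*(r - 1)*(r - 2)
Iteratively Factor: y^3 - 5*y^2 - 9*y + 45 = (y - 5)*(y^2 - 9) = (y - 5)*(y - 3)*(y + 3)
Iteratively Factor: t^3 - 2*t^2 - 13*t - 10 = (t - 5)*(t^2 + 3*t + 2) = (t - 5)*(t + 2)*(t + 1)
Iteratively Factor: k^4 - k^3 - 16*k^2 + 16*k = (k)*(k^3 - k^2 - 16*k + 16) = k*(k + 4)*(k^2 - 5*k + 4) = k*(k - 4)*(k + 4)*(k - 1)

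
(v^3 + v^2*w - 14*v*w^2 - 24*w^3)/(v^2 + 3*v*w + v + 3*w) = (v^2 - 2*v*w - 8*w^2)/(v + 1)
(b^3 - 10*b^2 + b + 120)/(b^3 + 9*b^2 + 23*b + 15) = (b^2 - 13*b + 40)/(b^2 + 6*b + 5)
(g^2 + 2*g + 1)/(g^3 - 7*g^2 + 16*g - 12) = (g^2 + 2*g + 1)/(g^3 - 7*g^2 + 16*g - 12)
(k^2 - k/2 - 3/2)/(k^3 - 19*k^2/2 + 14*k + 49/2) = (2*k - 3)/(2*k^2 - 21*k + 49)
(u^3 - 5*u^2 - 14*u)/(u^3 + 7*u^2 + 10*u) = (u - 7)/(u + 5)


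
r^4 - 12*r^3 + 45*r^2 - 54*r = r*(r - 6)*(r - 3)^2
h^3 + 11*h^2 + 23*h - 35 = (h - 1)*(h + 5)*(h + 7)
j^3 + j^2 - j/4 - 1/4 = (j - 1/2)*(j + 1/2)*(j + 1)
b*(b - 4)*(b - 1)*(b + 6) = b^4 + b^3 - 26*b^2 + 24*b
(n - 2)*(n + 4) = n^2 + 2*n - 8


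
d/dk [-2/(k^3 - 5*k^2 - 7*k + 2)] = 2*(3*k^2 - 10*k - 7)/(k^3 - 5*k^2 - 7*k + 2)^2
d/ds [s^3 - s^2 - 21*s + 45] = 3*s^2 - 2*s - 21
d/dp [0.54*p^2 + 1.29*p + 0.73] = 1.08*p + 1.29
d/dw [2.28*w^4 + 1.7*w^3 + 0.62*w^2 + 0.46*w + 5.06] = 9.12*w^3 + 5.1*w^2 + 1.24*w + 0.46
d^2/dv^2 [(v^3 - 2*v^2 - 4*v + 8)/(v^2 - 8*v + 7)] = 2*(37*v^3 - 102*v^2 + 39*v + 134)/(v^6 - 24*v^5 + 213*v^4 - 848*v^3 + 1491*v^2 - 1176*v + 343)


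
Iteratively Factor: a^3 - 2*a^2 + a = (a - 1)*(a^2 - a) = a*(a - 1)*(a - 1)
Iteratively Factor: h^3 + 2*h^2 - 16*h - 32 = (h + 2)*(h^2 - 16) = (h + 2)*(h + 4)*(h - 4)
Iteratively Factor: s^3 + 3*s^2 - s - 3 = (s + 1)*(s^2 + 2*s - 3) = (s + 1)*(s + 3)*(s - 1)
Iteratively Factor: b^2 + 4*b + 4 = (b + 2)*(b + 2)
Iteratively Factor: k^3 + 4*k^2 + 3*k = (k + 1)*(k^2 + 3*k) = k*(k + 1)*(k + 3)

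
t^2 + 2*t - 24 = (t - 4)*(t + 6)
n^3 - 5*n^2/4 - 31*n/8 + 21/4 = (n - 7/4)*(n - 3/2)*(n + 2)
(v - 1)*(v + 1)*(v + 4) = v^3 + 4*v^2 - v - 4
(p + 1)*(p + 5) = p^2 + 6*p + 5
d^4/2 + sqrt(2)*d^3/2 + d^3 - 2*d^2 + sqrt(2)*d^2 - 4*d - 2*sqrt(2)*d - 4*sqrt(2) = (d/2 + 1)*(d - 2)*(d + 2)*(d + sqrt(2))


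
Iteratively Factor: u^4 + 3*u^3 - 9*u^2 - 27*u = (u)*(u^3 + 3*u^2 - 9*u - 27) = u*(u + 3)*(u^2 - 9) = u*(u - 3)*(u + 3)*(u + 3)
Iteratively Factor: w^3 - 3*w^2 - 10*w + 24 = (w - 4)*(w^2 + w - 6) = (w - 4)*(w + 3)*(w - 2)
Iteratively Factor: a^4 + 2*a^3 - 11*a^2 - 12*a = (a + 1)*(a^3 + a^2 - 12*a) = (a - 3)*(a + 1)*(a^2 + 4*a) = (a - 3)*(a + 1)*(a + 4)*(a)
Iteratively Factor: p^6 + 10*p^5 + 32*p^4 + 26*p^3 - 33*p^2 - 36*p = (p + 3)*(p^5 + 7*p^4 + 11*p^3 - 7*p^2 - 12*p) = (p - 1)*(p + 3)*(p^4 + 8*p^3 + 19*p^2 + 12*p) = p*(p - 1)*(p + 3)*(p^3 + 8*p^2 + 19*p + 12) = p*(p - 1)*(p + 3)^2*(p^2 + 5*p + 4) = p*(p - 1)*(p + 3)^2*(p + 4)*(p + 1)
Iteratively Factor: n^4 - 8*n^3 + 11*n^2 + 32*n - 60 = (n - 3)*(n^3 - 5*n^2 - 4*n + 20) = (n - 5)*(n - 3)*(n^2 - 4) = (n - 5)*(n - 3)*(n - 2)*(n + 2)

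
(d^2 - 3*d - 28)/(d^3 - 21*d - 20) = (d - 7)/(d^2 - 4*d - 5)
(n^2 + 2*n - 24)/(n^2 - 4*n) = (n + 6)/n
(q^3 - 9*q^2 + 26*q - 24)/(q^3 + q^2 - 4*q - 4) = (q^2 - 7*q + 12)/(q^2 + 3*q + 2)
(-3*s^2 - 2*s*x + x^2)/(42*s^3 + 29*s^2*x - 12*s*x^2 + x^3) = (-3*s + x)/(42*s^2 - 13*s*x + x^2)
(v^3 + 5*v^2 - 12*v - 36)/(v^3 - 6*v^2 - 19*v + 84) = (v^2 + 8*v + 12)/(v^2 - 3*v - 28)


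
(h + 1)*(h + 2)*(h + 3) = h^3 + 6*h^2 + 11*h + 6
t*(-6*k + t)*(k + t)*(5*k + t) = -30*k^3*t - 31*k^2*t^2 + t^4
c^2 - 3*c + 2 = (c - 2)*(c - 1)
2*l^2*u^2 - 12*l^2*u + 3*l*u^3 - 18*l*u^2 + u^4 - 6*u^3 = u*(l + u)*(2*l + u)*(u - 6)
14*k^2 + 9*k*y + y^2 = (2*k + y)*(7*k + y)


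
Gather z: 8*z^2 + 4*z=8*z^2 + 4*z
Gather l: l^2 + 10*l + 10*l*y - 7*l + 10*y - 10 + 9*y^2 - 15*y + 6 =l^2 + l*(10*y + 3) + 9*y^2 - 5*y - 4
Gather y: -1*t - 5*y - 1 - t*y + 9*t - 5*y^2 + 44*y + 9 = 8*t - 5*y^2 + y*(39 - t) + 8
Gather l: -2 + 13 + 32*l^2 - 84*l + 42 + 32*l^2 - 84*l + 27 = 64*l^2 - 168*l + 80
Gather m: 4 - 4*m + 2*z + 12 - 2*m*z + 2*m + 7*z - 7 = m*(-2*z - 2) + 9*z + 9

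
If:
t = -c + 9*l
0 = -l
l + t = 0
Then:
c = 0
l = 0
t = 0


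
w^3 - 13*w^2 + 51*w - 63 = (w - 7)*(w - 3)^2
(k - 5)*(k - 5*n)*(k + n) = k^3 - 4*k^2*n - 5*k^2 - 5*k*n^2 + 20*k*n + 25*n^2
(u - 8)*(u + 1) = u^2 - 7*u - 8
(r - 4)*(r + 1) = r^2 - 3*r - 4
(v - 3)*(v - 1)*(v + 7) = v^3 + 3*v^2 - 25*v + 21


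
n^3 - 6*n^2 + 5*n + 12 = (n - 4)*(n - 3)*(n + 1)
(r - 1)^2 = r^2 - 2*r + 1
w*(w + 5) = w^2 + 5*w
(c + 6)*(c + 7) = c^2 + 13*c + 42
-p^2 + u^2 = (-p + u)*(p + u)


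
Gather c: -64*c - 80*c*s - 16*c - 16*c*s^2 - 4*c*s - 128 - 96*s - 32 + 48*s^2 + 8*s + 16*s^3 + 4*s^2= c*(-16*s^2 - 84*s - 80) + 16*s^3 + 52*s^2 - 88*s - 160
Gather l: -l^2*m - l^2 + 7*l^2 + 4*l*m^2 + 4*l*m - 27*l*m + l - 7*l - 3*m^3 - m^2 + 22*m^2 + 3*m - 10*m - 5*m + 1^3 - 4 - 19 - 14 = l^2*(6 - m) + l*(4*m^2 - 23*m - 6) - 3*m^3 + 21*m^2 - 12*m - 36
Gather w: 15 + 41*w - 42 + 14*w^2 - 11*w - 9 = 14*w^2 + 30*w - 36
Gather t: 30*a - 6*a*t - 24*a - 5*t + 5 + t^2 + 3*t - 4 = 6*a + t^2 + t*(-6*a - 2) + 1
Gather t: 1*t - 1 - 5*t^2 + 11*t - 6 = -5*t^2 + 12*t - 7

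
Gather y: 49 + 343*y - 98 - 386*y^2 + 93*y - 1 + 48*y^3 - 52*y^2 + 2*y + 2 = 48*y^3 - 438*y^2 + 438*y - 48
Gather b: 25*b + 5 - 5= 25*b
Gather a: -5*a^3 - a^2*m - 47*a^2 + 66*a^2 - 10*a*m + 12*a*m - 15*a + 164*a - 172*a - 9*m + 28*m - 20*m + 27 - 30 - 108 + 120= -5*a^3 + a^2*(19 - m) + a*(2*m - 23) - m + 9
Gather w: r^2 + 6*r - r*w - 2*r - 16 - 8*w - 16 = r^2 + 4*r + w*(-r - 8) - 32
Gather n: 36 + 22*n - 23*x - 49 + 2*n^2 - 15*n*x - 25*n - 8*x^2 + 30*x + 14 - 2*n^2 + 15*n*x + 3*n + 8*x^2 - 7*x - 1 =0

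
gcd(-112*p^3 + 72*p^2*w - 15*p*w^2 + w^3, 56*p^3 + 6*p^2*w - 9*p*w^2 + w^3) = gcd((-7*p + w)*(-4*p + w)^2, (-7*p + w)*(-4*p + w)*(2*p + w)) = 28*p^2 - 11*p*w + w^2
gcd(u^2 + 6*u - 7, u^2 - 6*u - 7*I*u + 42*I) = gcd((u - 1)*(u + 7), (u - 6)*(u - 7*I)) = 1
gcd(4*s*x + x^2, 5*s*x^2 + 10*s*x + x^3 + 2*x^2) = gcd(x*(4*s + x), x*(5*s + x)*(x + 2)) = x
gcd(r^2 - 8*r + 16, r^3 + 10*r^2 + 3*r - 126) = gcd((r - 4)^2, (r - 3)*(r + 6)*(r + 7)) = 1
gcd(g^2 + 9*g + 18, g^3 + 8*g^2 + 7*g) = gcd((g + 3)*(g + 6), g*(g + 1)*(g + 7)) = 1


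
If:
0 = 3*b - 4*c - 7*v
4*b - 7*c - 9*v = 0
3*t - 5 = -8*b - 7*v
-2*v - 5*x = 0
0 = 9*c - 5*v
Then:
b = 0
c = 0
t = 5/3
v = 0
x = 0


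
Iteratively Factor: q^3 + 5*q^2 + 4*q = (q)*(q^2 + 5*q + 4) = q*(q + 1)*(q + 4)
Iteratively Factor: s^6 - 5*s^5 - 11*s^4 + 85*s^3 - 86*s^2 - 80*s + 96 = (s - 1)*(s^5 - 4*s^4 - 15*s^3 + 70*s^2 - 16*s - 96) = (s - 3)*(s - 1)*(s^4 - s^3 - 18*s^2 + 16*s + 32) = (s - 3)*(s - 2)*(s - 1)*(s^3 + s^2 - 16*s - 16) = (s - 4)*(s - 3)*(s - 2)*(s - 1)*(s^2 + 5*s + 4) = (s - 4)*(s - 3)*(s - 2)*(s - 1)*(s + 4)*(s + 1)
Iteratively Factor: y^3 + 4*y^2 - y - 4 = (y + 4)*(y^2 - 1) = (y + 1)*(y + 4)*(y - 1)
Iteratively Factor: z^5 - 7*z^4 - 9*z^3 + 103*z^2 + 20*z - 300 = (z + 3)*(z^4 - 10*z^3 + 21*z^2 + 40*z - 100) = (z - 5)*(z + 3)*(z^3 - 5*z^2 - 4*z + 20) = (z - 5)*(z - 2)*(z + 3)*(z^2 - 3*z - 10) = (z - 5)*(z - 2)*(z + 2)*(z + 3)*(z - 5)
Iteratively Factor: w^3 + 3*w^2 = (w + 3)*(w^2) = w*(w + 3)*(w)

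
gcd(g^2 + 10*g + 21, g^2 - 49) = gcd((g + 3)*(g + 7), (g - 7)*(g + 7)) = g + 7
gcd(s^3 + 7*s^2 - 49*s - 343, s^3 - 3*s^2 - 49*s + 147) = s^2 - 49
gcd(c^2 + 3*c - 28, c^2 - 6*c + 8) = c - 4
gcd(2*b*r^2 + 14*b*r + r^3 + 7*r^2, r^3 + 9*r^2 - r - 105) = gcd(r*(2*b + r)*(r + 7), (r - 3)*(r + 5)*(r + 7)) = r + 7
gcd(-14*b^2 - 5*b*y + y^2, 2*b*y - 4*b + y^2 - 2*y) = 2*b + y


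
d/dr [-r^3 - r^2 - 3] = r*(-3*r - 2)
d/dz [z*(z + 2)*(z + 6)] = 3*z^2 + 16*z + 12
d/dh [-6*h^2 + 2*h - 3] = 2 - 12*h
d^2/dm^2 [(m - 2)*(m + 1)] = 2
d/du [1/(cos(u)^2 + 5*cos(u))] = (2*cos(u) + 5)*sin(u)/((cos(u) + 5)^2*cos(u)^2)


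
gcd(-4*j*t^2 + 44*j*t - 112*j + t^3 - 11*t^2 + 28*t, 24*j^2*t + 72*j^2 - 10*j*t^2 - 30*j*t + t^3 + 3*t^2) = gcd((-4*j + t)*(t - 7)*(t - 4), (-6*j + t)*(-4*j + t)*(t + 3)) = -4*j + t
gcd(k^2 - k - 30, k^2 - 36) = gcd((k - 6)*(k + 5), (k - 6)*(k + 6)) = k - 6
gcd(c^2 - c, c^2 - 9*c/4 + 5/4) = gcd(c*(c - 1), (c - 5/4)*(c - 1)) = c - 1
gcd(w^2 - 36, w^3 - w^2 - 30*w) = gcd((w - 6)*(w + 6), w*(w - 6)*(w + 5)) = w - 6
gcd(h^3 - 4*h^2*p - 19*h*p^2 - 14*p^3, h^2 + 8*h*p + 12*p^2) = h + 2*p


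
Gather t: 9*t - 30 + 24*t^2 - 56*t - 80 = 24*t^2 - 47*t - 110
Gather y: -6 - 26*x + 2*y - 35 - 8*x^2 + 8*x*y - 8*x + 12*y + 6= -8*x^2 - 34*x + y*(8*x + 14) - 35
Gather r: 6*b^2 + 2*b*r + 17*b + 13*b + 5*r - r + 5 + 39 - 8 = 6*b^2 + 30*b + r*(2*b + 4) + 36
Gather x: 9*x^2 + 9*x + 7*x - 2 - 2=9*x^2 + 16*x - 4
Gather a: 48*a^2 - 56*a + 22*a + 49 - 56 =48*a^2 - 34*a - 7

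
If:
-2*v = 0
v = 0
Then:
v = 0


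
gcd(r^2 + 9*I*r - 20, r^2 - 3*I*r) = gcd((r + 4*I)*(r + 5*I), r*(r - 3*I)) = 1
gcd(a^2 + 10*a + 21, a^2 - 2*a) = 1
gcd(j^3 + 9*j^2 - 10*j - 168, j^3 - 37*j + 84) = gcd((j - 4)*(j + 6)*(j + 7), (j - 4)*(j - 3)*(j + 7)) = j^2 + 3*j - 28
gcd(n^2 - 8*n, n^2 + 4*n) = n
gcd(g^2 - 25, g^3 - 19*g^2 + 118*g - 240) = g - 5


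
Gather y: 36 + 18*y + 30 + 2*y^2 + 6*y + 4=2*y^2 + 24*y + 70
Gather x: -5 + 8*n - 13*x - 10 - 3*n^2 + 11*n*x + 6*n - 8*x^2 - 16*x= -3*n^2 + 14*n - 8*x^2 + x*(11*n - 29) - 15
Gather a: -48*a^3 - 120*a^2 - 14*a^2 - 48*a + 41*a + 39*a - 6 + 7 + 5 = -48*a^3 - 134*a^2 + 32*a + 6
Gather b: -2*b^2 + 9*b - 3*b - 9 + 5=-2*b^2 + 6*b - 4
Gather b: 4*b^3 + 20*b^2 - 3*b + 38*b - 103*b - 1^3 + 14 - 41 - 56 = 4*b^3 + 20*b^2 - 68*b - 84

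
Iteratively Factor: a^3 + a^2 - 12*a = (a - 3)*(a^2 + 4*a) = a*(a - 3)*(a + 4)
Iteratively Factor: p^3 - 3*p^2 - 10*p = (p + 2)*(p^2 - 5*p) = p*(p + 2)*(p - 5)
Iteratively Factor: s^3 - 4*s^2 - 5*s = (s)*(s^2 - 4*s - 5) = s*(s - 5)*(s + 1)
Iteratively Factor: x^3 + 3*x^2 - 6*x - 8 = (x + 4)*(x^2 - x - 2) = (x + 1)*(x + 4)*(x - 2)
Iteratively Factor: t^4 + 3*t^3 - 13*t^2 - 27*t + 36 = (t + 4)*(t^3 - t^2 - 9*t + 9) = (t - 3)*(t + 4)*(t^2 + 2*t - 3) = (t - 3)*(t + 3)*(t + 4)*(t - 1)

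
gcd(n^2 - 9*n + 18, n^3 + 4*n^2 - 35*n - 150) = n - 6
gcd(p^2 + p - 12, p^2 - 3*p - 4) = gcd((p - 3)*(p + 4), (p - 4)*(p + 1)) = 1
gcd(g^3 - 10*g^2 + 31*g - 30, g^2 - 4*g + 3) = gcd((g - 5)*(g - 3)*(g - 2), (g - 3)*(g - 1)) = g - 3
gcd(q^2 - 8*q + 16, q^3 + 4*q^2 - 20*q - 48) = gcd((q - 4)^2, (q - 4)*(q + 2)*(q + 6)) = q - 4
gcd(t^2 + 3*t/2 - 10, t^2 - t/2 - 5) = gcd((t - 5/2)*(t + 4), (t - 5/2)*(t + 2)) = t - 5/2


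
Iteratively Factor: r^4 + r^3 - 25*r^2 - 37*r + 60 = (r + 3)*(r^3 - 2*r^2 - 19*r + 20) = (r + 3)*(r + 4)*(r^2 - 6*r + 5) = (r - 5)*(r + 3)*(r + 4)*(r - 1)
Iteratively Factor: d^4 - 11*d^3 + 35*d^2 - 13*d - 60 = (d - 4)*(d^3 - 7*d^2 + 7*d + 15) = (d - 4)*(d - 3)*(d^2 - 4*d - 5) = (d - 5)*(d - 4)*(d - 3)*(d + 1)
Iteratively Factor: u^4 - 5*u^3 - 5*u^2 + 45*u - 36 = (u - 1)*(u^3 - 4*u^2 - 9*u + 36) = (u - 1)*(u + 3)*(u^2 - 7*u + 12) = (u - 3)*(u - 1)*(u + 3)*(u - 4)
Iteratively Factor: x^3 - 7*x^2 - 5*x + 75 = (x - 5)*(x^2 - 2*x - 15) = (x - 5)*(x + 3)*(x - 5)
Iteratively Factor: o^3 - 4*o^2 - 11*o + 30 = (o + 3)*(o^2 - 7*o + 10) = (o - 5)*(o + 3)*(o - 2)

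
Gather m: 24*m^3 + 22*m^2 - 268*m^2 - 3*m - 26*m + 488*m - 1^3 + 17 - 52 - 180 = 24*m^3 - 246*m^2 + 459*m - 216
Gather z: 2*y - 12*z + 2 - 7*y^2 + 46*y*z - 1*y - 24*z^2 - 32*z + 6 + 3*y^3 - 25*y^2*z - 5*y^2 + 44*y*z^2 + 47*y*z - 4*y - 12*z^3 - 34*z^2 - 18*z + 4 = 3*y^3 - 12*y^2 - 3*y - 12*z^3 + z^2*(44*y - 58) + z*(-25*y^2 + 93*y - 62) + 12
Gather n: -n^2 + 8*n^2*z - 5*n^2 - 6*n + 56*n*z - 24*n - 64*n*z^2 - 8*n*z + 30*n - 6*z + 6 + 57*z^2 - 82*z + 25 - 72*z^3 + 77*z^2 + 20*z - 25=n^2*(8*z - 6) + n*(-64*z^2 + 48*z) - 72*z^3 + 134*z^2 - 68*z + 6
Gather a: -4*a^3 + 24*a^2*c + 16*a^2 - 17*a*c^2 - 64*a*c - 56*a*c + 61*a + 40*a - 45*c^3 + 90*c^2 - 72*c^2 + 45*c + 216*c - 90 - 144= -4*a^3 + a^2*(24*c + 16) + a*(-17*c^2 - 120*c + 101) - 45*c^3 + 18*c^2 + 261*c - 234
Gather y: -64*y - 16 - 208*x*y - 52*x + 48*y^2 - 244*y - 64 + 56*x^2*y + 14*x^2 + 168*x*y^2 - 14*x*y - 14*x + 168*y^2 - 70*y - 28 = 14*x^2 - 66*x + y^2*(168*x + 216) + y*(56*x^2 - 222*x - 378) - 108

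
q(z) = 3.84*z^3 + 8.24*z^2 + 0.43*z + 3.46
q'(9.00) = 1081.87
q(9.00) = 3474.13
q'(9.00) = 1081.87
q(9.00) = 3474.13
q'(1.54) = 53.13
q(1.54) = 37.69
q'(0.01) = 0.60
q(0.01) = 3.47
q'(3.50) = 199.23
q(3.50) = 270.54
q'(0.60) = 14.47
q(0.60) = 7.51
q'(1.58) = 55.23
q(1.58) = 39.86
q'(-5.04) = 210.00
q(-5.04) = -281.01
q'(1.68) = 60.63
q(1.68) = 45.65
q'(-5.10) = 216.02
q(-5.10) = -293.79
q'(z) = 11.52*z^2 + 16.48*z + 0.43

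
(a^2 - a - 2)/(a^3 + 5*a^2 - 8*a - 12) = 1/(a + 6)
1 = 1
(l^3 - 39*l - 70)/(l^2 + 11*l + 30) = (l^2 - 5*l - 14)/(l + 6)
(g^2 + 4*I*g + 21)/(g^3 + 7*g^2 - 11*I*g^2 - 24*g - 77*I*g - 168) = (g + 7*I)/(g^2 + g*(7 - 8*I) - 56*I)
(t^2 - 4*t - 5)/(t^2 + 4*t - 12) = (t^2 - 4*t - 5)/(t^2 + 4*t - 12)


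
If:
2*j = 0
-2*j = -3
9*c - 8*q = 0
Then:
No Solution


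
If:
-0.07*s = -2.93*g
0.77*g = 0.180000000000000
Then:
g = 0.23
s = 9.78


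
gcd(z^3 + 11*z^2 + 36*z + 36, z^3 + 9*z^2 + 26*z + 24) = z^2 + 5*z + 6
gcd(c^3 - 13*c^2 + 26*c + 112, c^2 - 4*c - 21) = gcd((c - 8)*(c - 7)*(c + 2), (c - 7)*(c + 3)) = c - 7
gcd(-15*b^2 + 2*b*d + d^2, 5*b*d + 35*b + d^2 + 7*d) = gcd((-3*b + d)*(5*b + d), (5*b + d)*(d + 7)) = 5*b + d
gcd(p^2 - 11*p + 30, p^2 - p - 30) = p - 6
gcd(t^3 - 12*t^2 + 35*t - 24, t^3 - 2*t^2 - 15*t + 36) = t - 3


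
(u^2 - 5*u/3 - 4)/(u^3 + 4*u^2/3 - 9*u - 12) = 1/(u + 3)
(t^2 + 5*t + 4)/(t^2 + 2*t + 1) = (t + 4)/(t + 1)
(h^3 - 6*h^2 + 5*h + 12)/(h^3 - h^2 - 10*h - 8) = (h - 3)/(h + 2)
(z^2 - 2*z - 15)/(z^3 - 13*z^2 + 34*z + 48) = (z^2 - 2*z - 15)/(z^3 - 13*z^2 + 34*z + 48)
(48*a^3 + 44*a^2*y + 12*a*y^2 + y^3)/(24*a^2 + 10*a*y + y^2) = 2*a + y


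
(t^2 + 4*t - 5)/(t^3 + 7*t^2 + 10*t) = (t - 1)/(t*(t + 2))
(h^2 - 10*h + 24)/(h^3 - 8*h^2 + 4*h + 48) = 1/(h + 2)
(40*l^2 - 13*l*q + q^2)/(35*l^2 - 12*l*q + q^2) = (-8*l + q)/(-7*l + q)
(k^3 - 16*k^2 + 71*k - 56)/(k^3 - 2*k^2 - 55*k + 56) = (k - 7)/(k + 7)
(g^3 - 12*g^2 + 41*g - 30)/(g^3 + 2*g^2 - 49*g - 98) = (g^3 - 12*g^2 + 41*g - 30)/(g^3 + 2*g^2 - 49*g - 98)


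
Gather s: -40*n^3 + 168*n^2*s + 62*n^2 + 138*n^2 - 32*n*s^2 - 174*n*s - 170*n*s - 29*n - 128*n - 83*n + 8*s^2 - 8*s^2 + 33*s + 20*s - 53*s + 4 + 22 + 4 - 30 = -40*n^3 + 200*n^2 - 32*n*s^2 - 240*n + s*(168*n^2 - 344*n)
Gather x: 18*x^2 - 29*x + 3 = 18*x^2 - 29*x + 3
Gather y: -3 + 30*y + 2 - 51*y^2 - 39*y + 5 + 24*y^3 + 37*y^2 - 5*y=24*y^3 - 14*y^2 - 14*y + 4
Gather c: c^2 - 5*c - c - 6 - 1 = c^2 - 6*c - 7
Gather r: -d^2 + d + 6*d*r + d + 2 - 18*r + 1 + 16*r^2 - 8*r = -d^2 + 2*d + 16*r^2 + r*(6*d - 26) + 3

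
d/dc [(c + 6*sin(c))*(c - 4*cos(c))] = (c + 6*sin(c))*(4*sin(c) + 1) + (c - 4*cos(c))*(6*cos(c) + 1)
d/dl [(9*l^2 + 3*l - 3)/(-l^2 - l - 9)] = 6*(-l^2 - 28*l - 5)/(l^4 + 2*l^3 + 19*l^2 + 18*l + 81)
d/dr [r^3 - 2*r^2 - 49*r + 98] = 3*r^2 - 4*r - 49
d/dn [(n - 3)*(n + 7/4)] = 2*n - 5/4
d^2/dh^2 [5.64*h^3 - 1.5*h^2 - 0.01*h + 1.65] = 33.84*h - 3.0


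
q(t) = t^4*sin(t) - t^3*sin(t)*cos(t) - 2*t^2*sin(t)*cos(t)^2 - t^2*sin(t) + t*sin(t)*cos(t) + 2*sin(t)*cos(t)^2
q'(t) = t^4*cos(t) + t^3*sin(t)^2 + 4*t^3*sin(t) - t^3*cos(t)^2 + 4*t^2*sin(t)^2*cos(t) - 3*t^2*sin(t)*cos(t) - 2*t^2*cos(t)^3 - t^2*cos(t) - t*sin(t)^2 - 4*t*sin(t)*cos(t)^2 - 2*t*sin(t) + t*cos(t)^2 - 4*sin(t)^2*cos(t) + sin(t)*cos(t) + 2*cos(t)^3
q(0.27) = 0.51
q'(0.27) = 1.37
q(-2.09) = -8.30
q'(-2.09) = 5.98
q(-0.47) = -0.34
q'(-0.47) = -0.89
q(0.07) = 0.14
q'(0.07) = 2.06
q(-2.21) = -8.90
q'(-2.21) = 3.93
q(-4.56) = 392.37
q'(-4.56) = -516.42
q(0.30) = 0.54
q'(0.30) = 1.17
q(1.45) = 2.08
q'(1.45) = 10.86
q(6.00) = -277.69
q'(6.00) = 777.96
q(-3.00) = -4.59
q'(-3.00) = -24.24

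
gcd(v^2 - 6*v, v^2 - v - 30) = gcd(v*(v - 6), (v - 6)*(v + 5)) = v - 6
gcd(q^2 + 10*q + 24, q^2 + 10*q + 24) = q^2 + 10*q + 24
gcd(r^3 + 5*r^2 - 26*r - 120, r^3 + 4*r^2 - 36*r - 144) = r^2 + 10*r + 24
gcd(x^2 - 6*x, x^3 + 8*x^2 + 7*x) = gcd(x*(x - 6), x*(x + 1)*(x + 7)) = x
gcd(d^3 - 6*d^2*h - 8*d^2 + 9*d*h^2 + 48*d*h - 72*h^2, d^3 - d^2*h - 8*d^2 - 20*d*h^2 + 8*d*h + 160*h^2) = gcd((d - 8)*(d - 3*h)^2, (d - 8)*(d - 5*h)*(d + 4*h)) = d - 8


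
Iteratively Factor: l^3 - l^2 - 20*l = (l + 4)*(l^2 - 5*l) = l*(l + 4)*(l - 5)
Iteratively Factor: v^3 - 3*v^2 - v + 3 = (v - 1)*(v^2 - 2*v - 3) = (v - 3)*(v - 1)*(v + 1)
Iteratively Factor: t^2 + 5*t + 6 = (t + 2)*(t + 3)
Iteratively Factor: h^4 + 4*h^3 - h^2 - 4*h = (h - 1)*(h^3 + 5*h^2 + 4*h) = h*(h - 1)*(h^2 + 5*h + 4) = h*(h - 1)*(h + 1)*(h + 4)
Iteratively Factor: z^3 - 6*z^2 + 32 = (z + 2)*(z^2 - 8*z + 16) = (z - 4)*(z + 2)*(z - 4)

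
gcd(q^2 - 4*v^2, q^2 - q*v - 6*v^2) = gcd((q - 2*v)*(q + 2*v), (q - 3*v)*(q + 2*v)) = q + 2*v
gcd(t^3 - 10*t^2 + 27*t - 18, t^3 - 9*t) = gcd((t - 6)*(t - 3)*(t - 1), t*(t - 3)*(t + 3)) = t - 3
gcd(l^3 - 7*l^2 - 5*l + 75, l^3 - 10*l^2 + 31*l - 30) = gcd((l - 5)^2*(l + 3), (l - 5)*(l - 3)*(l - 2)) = l - 5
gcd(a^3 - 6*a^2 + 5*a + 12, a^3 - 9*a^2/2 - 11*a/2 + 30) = a^2 - 7*a + 12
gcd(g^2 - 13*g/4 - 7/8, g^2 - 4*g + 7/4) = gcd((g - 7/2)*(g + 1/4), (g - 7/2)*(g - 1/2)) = g - 7/2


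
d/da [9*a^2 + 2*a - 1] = 18*a + 2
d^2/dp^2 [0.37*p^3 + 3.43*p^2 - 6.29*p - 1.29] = 2.22*p + 6.86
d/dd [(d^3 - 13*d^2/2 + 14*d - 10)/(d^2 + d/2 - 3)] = (4*d^4 + 4*d^3 - 105*d^2 + 236*d - 148)/(4*d^4 + 4*d^3 - 23*d^2 - 12*d + 36)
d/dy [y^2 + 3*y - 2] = 2*y + 3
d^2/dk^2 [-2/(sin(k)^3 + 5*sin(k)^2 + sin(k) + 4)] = 2*(9*sin(k)^6 + 55*sin(k)^5 + 90*sin(k)^4 - 101*sin(k)^3 - 235*sin(k)^2 - 10*sin(k) + 38)/(sin(k)^3 + 5*sin(k)^2 + sin(k) + 4)^3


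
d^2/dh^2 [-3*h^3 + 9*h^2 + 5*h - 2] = 18 - 18*h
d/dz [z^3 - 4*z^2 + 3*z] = 3*z^2 - 8*z + 3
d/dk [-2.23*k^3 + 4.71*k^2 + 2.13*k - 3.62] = -6.69*k^2 + 9.42*k + 2.13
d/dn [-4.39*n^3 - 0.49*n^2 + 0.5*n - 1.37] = -13.17*n^2 - 0.98*n + 0.5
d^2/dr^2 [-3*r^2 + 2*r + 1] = -6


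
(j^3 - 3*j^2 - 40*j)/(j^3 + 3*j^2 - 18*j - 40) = j*(j - 8)/(j^2 - 2*j - 8)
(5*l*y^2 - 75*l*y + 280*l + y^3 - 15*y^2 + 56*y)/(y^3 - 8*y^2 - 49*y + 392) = (5*l + y)/(y + 7)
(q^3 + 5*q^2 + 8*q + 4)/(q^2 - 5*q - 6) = (q^2 + 4*q + 4)/(q - 6)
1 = 1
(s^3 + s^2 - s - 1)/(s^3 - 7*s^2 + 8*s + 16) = (s^2 - 1)/(s^2 - 8*s + 16)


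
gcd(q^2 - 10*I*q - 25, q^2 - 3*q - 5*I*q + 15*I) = q - 5*I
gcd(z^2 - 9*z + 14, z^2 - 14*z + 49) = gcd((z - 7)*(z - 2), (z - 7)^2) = z - 7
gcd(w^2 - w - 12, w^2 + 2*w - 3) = w + 3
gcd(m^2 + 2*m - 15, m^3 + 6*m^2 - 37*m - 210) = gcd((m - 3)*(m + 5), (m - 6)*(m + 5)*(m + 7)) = m + 5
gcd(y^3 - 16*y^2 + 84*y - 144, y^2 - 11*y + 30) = y - 6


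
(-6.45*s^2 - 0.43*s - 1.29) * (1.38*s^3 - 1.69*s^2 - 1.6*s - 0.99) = -8.901*s^5 + 10.3071*s^4 + 9.2665*s^3 + 9.2536*s^2 + 2.4897*s + 1.2771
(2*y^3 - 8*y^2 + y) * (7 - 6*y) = -12*y^4 + 62*y^3 - 62*y^2 + 7*y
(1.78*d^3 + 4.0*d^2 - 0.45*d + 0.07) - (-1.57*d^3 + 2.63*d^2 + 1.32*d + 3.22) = 3.35*d^3 + 1.37*d^2 - 1.77*d - 3.15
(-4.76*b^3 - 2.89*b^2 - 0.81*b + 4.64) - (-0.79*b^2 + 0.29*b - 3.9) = -4.76*b^3 - 2.1*b^2 - 1.1*b + 8.54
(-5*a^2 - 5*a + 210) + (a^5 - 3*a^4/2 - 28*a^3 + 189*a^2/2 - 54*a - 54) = a^5 - 3*a^4/2 - 28*a^3 + 179*a^2/2 - 59*a + 156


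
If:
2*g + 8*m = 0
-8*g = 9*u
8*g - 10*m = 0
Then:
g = 0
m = 0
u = 0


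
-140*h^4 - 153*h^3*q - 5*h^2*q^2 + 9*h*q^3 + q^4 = (-4*h + q)*(h + q)*(5*h + q)*(7*h + q)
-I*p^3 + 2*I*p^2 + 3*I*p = p*(p - 3)*(-I*p - I)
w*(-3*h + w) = -3*h*w + w^2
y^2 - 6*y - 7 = (y - 7)*(y + 1)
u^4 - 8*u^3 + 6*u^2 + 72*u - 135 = (u - 5)*(u - 3)^2*(u + 3)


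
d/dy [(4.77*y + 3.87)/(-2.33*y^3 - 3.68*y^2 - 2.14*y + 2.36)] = (22.2282*y^3 + 44.6049*y^2 + 28.4832*y + 19.539)/(5.4289*y^6 + 17.1488*y^5 + 23.5148*y^4 + 4.7528*y^3 - 12.79*y^2 - 10.1008*y + 5.5696)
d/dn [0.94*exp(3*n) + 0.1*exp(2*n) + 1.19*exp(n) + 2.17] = (2.82*exp(2*n) + 0.2*exp(n) + 1.19)*exp(n)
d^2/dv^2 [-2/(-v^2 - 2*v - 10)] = 4*(-v^2 - 2*v + 4*(v + 1)^2 - 10)/(v^2 + 2*v + 10)^3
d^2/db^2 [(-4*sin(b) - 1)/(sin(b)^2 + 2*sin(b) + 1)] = 2*(-8*sin(b) - cos(2*b) + 6)/(sin(b) + 1)^3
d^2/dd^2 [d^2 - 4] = 2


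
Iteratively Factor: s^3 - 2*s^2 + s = (s - 1)*(s^2 - s) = (s - 1)^2*(s)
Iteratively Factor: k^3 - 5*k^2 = (k)*(k^2 - 5*k) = k^2*(k - 5)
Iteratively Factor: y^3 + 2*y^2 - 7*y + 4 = (y - 1)*(y^2 + 3*y - 4) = (y - 1)^2*(y + 4)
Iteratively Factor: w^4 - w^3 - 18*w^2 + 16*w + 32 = (w + 1)*(w^3 - 2*w^2 - 16*w + 32) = (w - 2)*(w + 1)*(w^2 - 16) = (w - 4)*(w - 2)*(w + 1)*(w + 4)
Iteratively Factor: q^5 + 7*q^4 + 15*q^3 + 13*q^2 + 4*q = (q + 1)*(q^4 + 6*q^3 + 9*q^2 + 4*q) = (q + 1)^2*(q^3 + 5*q^2 + 4*q) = q*(q + 1)^2*(q^2 + 5*q + 4) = q*(q + 1)^2*(q + 4)*(q + 1)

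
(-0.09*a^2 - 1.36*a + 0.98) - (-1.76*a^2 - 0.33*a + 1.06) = 1.67*a^2 - 1.03*a - 0.0800000000000001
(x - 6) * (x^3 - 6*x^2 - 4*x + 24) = x^4 - 12*x^3 + 32*x^2 + 48*x - 144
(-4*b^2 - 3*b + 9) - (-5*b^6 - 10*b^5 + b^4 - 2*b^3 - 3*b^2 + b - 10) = 5*b^6 + 10*b^5 - b^4 + 2*b^3 - b^2 - 4*b + 19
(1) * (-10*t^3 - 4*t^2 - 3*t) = -10*t^3 - 4*t^2 - 3*t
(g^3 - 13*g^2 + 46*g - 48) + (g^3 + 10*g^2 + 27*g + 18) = 2*g^3 - 3*g^2 + 73*g - 30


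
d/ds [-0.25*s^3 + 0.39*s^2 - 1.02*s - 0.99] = -0.75*s^2 + 0.78*s - 1.02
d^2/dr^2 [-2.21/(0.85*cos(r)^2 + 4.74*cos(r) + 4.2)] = (6.3869*(1 - cos(r)^2)^2 + 26.71227*cos(r)^3 + 21.288046*cos(r)^2 - 97.42122*cos(r) - 89.914292)/(0.85*cos(r)^2 + 4.74*cos(r) + 4.2)^3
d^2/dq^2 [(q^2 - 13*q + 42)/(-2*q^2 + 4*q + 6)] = (11*q^3 - 135*q^2 + 369*q - 381)/(q^6 - 6*q^5 + 3*q^4 + 28*q^3 - 9*q^2 - 54*q - 27)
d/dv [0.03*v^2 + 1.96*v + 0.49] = 0.06*v + 1.96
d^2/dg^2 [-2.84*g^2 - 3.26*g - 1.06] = -5.68000000000000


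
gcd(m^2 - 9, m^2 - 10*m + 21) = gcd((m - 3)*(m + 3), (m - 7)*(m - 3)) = m - 3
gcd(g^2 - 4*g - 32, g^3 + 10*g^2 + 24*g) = g + 4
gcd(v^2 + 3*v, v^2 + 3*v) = v^2 + 3*v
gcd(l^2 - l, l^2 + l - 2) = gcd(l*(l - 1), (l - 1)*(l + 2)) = l - 1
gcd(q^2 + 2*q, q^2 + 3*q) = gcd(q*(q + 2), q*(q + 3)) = q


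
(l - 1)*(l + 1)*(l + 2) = l^3 + 2*l^2 - l - 2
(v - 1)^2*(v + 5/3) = v^3 - v^2/3 - 7*v/3 + 5/3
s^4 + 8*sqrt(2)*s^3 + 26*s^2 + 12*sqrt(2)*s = s*(s + sqrt(2))^2*(s + 6*sqrt(2))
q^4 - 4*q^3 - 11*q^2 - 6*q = q*(q - 6)*(q + 1)^2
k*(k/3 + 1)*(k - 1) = k^3/3 + 2*k^2/3 - k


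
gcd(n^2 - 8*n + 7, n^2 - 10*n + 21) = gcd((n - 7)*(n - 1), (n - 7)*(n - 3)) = n - 7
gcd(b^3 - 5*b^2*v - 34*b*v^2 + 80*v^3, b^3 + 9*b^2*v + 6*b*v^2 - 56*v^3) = -b + 2*v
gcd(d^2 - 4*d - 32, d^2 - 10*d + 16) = d - 8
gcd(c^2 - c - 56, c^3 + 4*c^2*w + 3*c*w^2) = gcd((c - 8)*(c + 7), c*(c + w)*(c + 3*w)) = 1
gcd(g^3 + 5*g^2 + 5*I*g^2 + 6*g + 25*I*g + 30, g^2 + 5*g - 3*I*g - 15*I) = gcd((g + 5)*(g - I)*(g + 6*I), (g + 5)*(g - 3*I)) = g + 5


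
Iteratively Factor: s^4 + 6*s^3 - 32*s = (s)*(s^3 + 6*s^2 - 32) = s*(s + 4)*(s^2 + 2*s - 8) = s*(s - 2)*(s + 4)*(s + 4)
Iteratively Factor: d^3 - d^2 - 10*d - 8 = (d + 2)*(d^2 - 3*d - 4) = (d - 4)*(d + 2)*(d + 1)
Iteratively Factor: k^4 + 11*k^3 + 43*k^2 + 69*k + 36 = (k + 4)*(k^3 + 7*k^2 + 15*k + 9) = (k + 3)*(k + 4)*(k^2 + 4*k + 3) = (k + 3)^2*(k + 4)*(k + 1)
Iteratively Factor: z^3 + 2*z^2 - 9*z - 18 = (z + 3)*(z^2 - z - 6) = (z - 3)*(z + 3)*(z + 2)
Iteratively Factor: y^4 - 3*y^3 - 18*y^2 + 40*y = (y - 2)*(y^3 - y^2 - 20*y) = (y - 2)*(y + 4)*(y^2 - 5*y) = (y - 5)*(y - 2)*(y + 4)*(y)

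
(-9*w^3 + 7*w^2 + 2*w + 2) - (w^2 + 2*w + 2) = -9*w^3 + 6*w^2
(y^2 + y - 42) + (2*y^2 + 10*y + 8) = 3*y^2 + 11*y - 34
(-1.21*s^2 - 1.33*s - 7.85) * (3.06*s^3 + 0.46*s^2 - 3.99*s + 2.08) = -3.7026*s^5 - 4.6264*s^4 - 19.8049*s^3 - 0.8211*s^2 + 28.5551*s - 16.328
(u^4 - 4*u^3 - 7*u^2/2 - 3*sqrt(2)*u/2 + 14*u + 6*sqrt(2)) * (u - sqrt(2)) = u^5 - 4*u^4 - sqrt(2)*u^4 - 7*u^3/2 + 4*sqrt(2)*u^3 + 2*sqrt(2)*u^2 + 14*u^2 - 8*sqrt(2)*u + 3*u - 12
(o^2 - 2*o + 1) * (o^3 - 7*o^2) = o^5 - 9*o^4 + 15*o^3 - 7*o^2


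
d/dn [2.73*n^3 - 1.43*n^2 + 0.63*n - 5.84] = 8.19*n^2 - 2.86*n + 0.63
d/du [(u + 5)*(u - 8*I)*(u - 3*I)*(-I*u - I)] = -4*I*u^3 + u^2*(-33 - 18*I) + u*(-132 + 38*I) - 55 + 144*I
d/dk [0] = 0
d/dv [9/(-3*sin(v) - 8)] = 27*cos(v)/(3*sin(v) + 8)^2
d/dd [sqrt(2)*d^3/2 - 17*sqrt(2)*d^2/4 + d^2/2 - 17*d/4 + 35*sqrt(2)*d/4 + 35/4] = 3*sqrt(2)*d^2/2 - 17*sqrt(2)*d/2 + d - 17/4 + 35*sqrt(2)/4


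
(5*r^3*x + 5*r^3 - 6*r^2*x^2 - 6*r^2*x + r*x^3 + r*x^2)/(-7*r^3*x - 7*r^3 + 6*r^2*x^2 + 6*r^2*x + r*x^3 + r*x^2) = (-5*r + x)/(7*r + x)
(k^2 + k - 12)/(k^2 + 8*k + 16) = (k - 3)/(k + 4)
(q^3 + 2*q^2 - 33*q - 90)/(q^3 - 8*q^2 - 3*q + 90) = (q + 5)/(q - 5)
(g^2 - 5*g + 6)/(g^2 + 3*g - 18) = (g - 2)/(g + 6)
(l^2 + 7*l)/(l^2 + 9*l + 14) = l/(l + 2)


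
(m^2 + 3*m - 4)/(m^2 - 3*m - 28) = (m - 1)/(m - 7)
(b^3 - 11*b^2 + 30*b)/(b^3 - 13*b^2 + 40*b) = (b - 6)/(b - 8)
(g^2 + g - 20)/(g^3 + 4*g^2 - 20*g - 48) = (g + 5)/(g^2 + 8*g + 12)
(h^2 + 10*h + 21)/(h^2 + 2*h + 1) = (h^2 + 10*h + 21)/(h^2 + 2*h + 1)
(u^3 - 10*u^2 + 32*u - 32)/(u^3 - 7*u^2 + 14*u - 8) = (u - 4)/(u - 1)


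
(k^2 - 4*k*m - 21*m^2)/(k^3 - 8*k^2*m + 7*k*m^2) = (k + 3*m)/(k*(k - m))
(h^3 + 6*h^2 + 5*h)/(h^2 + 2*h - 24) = h*(h^2 + 6*h + 5)/(h^2 + 2*h - 24)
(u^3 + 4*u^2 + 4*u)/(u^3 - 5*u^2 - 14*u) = (u + 2)/(u - 7)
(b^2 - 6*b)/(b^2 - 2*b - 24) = b/(b + 4)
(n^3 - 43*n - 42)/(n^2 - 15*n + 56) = (n^2 + 7*n + 6)/(n - 8)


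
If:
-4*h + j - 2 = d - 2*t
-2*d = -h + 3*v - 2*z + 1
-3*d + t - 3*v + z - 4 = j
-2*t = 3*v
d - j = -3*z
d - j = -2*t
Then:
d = -89/84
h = -9/14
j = -113/84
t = -1/7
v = 2/21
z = -2/21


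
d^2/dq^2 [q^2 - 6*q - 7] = 2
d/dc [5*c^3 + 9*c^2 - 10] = 3*c*(5*c + 6)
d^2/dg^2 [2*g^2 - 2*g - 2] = 4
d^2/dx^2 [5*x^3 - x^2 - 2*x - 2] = 30*x - 2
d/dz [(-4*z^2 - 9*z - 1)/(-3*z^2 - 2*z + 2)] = (-19*z^2 - 22*z - 20)/(9*z^4 + 12*z^3 - 8*z^2 - 8*z + 4)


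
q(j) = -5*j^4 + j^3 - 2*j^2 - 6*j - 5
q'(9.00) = -14379.00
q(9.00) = -32297.00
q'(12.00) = -34182.00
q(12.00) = -102317.00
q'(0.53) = -10.25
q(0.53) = -8.99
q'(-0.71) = 5.51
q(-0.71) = -3.38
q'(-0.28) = -4.21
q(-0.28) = -3.53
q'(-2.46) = 319.73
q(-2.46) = -200.34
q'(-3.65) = 1021.11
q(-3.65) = -945.82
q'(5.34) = -2987.28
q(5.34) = -4007.50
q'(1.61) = -88.13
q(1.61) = -49.27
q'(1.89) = -137.87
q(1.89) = -80.53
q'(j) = -20*j^3 + 3*j^2 - 4*j - 6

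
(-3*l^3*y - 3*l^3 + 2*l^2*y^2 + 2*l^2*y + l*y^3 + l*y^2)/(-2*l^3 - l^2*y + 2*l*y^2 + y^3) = l*(3*l*y + 3*l + y^2 + y)/(2*l^2 + 3*l*y + y^2)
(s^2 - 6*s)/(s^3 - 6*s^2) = 1/s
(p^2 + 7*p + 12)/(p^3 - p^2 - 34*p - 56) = (p + 3)/(p^2 - 5*p - 14)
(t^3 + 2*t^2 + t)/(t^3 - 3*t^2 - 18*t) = (t^2 + 2*t + 1)/(t^2 - 3*t - 18)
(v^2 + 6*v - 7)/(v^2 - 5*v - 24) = (-v^2 - 6*v + 7)/(-v^2 + 5*v + 24)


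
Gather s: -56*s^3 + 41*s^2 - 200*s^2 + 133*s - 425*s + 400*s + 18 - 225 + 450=-56*s^3 - 159*s^2 + 108*s + 243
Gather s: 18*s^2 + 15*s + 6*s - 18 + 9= 18*s^2 + 21*s - 9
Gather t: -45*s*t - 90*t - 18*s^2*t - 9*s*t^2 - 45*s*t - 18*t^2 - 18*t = t^2*(-9*s - 18) + t*(-18*s^2 - 90*s - 108)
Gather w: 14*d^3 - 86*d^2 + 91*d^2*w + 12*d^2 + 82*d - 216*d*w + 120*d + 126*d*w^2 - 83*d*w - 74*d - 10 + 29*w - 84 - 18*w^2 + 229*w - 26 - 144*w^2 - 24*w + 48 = 14*d^3 - 74*d^2 + 128*d + w^2*(126*d - 162) + w*(91*d^2 - 299*d + 234) - 72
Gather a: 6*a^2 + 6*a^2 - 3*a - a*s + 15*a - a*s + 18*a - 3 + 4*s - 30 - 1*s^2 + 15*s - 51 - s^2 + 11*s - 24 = 12*a^2 + a*(30 - 2*s) - 2*s^2 + 30*s - 108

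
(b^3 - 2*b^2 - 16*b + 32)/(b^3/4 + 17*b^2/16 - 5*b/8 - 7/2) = 16*(b^2 - 6*b + 8)/(4*b^2 + b - 14)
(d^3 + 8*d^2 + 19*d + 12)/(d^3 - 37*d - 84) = (d + 1)/(d - 7)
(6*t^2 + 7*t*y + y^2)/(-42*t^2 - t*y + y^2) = (t + y)/(-7*t + y)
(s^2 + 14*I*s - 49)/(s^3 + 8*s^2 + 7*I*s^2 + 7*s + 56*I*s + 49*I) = (s + 7*I)/(s^2 + 8*s + 7)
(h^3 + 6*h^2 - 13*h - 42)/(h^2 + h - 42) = (h^2 - h - 6)/(h - 6)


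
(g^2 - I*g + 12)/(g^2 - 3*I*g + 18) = (g - 4*I)/(g - 6*I)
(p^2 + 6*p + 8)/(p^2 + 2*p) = (p + 4)/p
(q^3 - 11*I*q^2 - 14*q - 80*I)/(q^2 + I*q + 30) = (q^2 - 6*I*q + 16)/(q + 6*I)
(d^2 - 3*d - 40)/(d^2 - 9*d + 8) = (d + 5)/(d - 1)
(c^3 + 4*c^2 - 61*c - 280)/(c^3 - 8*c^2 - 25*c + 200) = (c + 7)/(c - 5)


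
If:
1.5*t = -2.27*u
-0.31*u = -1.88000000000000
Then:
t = -9.18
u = 6.06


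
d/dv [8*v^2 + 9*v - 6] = 16*v + 9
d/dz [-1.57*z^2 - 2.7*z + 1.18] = -3.14*z - 2.7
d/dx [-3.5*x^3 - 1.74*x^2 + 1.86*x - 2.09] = -10.5*x^2 - 3.48*x + 1.86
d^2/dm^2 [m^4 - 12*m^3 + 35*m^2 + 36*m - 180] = 12*m^2 - 72*m + 70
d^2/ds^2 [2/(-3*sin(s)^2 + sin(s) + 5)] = 2*(-36*sin(s)^4 + 9*sin(s)^3 - 7*sin(s)^2 - 13*sin(s) + 32)/(-3*sin(s)^2 + sin(s) + 5)^3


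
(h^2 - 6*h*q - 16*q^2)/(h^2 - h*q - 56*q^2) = (h + 2*q)/(h + 7*q)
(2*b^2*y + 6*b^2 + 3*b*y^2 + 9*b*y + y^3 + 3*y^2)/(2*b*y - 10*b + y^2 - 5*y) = (b*y + 3*b + y^2 + 3*y)/(y - 5)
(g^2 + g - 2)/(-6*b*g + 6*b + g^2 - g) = (-g - 2)/(6*b - g)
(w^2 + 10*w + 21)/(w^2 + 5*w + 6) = (w + 7)/(w + 2)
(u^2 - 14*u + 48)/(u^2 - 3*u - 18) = (u - 8)/(u + 3)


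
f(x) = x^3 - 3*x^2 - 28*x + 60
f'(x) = 3*x^2 - 6*x - 28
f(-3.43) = 80.39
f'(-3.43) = 27.87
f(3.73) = -34.28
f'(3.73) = -8.64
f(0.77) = 37.12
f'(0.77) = -30.84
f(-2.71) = 93.95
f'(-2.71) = 10.29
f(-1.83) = 95.06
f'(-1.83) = -6.97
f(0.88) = 33.72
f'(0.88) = -30.96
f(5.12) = -27.79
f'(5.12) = 19.92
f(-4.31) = 44.89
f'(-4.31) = 53.59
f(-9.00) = -660.00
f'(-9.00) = 269.00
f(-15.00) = -3570.00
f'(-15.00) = 737.00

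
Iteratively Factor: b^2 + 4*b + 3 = (b + 3)*(b + 1)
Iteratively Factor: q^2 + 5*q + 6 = (q + 3)*(q + 2)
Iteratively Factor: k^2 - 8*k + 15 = (k - 5)*(k - 3)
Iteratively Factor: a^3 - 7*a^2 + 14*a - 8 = (a - 2)*(a^2 - 5*a + 4) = (a - 2)*(a - 1)*(a - 4)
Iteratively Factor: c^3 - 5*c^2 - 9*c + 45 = (c - 5)*(c^2 - 9) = (c - 5)*(c - 3)*(c + 3)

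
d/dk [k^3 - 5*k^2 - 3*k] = 3*k^2 - 10*k - 3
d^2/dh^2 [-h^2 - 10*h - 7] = -2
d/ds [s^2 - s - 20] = 2*s - 1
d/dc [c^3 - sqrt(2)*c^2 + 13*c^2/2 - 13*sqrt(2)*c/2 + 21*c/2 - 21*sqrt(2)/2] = 3*c^2 - 2*sqrt(2)*c + 13*c - 13*sqrt(2)/2 + 21/2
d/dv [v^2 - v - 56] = 2*v - 1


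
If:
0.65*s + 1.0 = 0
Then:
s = -1.54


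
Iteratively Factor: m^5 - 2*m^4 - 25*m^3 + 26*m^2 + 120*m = (m)*(m^4 - 2*m^3 - 25*m^2 + 26*m + 120) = m*(m + 2)*(m^3 - 4*m^2 - 17*m + 60) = m*(m - 3)*(m + 2)*(m^2 - m - 20) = m*(m - 5)*(m - 3)*(m + 2)*(m + 4)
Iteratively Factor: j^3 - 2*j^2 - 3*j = (j)*(j^2 - 2*j - 3) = j*(j + 1)*(j - 3)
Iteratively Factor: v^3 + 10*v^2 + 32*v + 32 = (v + 4)*(v^2 + 6*v + 8) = (v + 2)*(v + 4)*(v + 4)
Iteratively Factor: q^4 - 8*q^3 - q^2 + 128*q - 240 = (q - 3)*(q^3 - 5*q^2 - 16*q + 80) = (q - 4)*(q - 3)*(q^2 - q - 20) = (q - 4)*(q - 3)*(q + 4)*(q - 5)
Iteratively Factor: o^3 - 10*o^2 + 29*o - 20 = (o - 5)*(o^2 - 5*o + 4) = (o - 5)*(o - 4)*(o - 1)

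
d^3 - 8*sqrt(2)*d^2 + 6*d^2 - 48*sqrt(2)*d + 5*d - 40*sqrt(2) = (d + 1)*(d + 5)*(d - 8*sqrt(2))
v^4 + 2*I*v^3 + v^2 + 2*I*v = v*(v - I)*(v + I)*(v + 2*I)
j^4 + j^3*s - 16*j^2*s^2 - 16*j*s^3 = j*(j - 4*s)*(j + s)*(j + 4*s)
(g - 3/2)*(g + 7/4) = g^2 + g/4 - 21/8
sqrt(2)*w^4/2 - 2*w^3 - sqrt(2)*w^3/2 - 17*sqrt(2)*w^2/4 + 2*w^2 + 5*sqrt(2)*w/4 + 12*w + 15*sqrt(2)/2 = (w - 3)*(w + 2)*(w - 5*sqrt(2)/2)*(sqrt(2)*w/2 + 1/2)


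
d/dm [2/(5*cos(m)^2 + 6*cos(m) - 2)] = 4*(5*cos(m) + 3)*sin(m)/(5*cos(m)^2 + 6*cos(m) - 2)^2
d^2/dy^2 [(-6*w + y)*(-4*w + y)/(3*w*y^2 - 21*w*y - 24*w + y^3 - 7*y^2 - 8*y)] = 2*(-(4*w - y)*(6*w - y)*(-6*w*y + 21*w - 3*y^2 + 14*y + 8)^2 + (-(4*w - y)*(6*w - y)*(3*w + 3*y - 7) - (4*w - y)*(-6*w*y + 21*w - 3*y^2 + 14*y + 8) - (6*w - y)*(-6*w*y + 21*w - 3*y^2 + 14*y + 8))*(-3*w*y^2 + 21*w*y + 24*w - y^3 + 7*y^2 + 8*y) - (-3*w*y^2 + 21*w*y + 24*w - y^3 + 7*y^2 + 8*y)^2)/(-3*w*y^2 + 21*w*y + 24*w - y^3 + 7*y^2 + 8*y)^3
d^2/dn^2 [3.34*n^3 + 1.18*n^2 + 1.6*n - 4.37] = 20.04*n + 2.36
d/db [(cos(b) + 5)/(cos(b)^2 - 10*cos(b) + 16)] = (cos(b)^2 + 10*cos(b) - 66)*sin(b)/(cos(b)^2 - 10*cos(b) + 16)^2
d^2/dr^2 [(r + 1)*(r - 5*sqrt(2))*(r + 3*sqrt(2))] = 6*r - 4*sqrt(2) + 2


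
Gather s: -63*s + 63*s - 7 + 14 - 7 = 0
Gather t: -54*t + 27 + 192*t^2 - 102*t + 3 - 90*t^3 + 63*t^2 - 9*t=-90*t^3 + 255*t^2 - 165*t + 30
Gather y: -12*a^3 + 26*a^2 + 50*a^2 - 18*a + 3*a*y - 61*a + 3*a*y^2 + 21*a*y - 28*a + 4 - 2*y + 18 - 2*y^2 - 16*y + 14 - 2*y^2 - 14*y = -12*a^3 + 76*a^2 - 107*a + y^2*(3*a - 4) + y*(24*a - 32) + 36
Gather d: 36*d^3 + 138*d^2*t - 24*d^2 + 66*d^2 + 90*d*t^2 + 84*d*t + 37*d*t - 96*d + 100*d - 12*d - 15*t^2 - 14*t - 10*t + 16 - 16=36*d^3 + d^2*(138*t + 42) + d*(90*t^2 + 121*t - 8) - 15*t^2 - 24*t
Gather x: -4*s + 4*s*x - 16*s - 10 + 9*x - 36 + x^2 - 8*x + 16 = -20*s + x^2 + x*(4*s + 1) - 30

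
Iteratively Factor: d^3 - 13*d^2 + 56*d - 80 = (d - 5)*(d^2 - 8*d + 16) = (d - 5)*(d - 4)*(d - 4)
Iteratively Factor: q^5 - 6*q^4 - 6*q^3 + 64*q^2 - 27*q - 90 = (q + 3)*(q^4 - 9*q^3 + 21*q^2 + q - 30) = (q - 3)*(q + 3)*(q^3 - 6*q^2 + 3*q + 10) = (q - 3)*(q + 1)*(q + 3)*(q^2 - 7*q + 10) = (q - 5)*(q - 3)*(q + 1)*(q + 3)*(q - 2)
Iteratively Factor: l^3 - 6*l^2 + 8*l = (l - 2)*(l^2 - 4*l) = l*(l - 2)*(l - 4)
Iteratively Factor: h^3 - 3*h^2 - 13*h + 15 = (h + 3)*(h^2 - 6*h + 5) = (h - 1)*(h + 3)*(h - 5)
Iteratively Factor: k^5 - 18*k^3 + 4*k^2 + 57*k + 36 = (k - 3)*(k^4 + 3*k^3 - 9*k^2 - 23*k - 12) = (k - 3)^2*(k^3 + 6*k^2 + 9*k + 4) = (k - 3)^2*(k + 4)*(k^2 + 2*k + 1) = (k - 3)^2*(k + 1)*(k + 4)*(k + 1)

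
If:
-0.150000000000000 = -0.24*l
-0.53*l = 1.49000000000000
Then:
No Solution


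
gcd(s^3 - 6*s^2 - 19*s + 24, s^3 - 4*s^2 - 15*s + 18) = s^2 + 2*s - 3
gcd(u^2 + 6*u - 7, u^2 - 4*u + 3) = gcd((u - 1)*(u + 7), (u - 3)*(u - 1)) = u - 1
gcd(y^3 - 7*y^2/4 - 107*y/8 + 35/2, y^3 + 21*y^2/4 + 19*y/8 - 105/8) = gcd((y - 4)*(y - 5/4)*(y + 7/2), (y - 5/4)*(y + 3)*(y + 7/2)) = y^2 + 9*y/4 - 35/8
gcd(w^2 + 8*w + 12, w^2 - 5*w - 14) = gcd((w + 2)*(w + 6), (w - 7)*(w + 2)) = w + 2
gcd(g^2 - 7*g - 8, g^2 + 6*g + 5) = g + 1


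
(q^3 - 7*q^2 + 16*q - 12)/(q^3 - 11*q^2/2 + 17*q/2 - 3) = 2*(q - 2)/(2*q - 1)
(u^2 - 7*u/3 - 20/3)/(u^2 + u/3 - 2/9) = 3*(3*u^2 - 7*u - 20)/(9*u^2 + 3*u - 2)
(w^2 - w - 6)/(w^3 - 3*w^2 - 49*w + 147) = (w + 2)/(w^2 - 49)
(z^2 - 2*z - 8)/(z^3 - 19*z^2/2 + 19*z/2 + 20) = 2*(z^2 - 2*z - 8)/(2*z^3 - 19*z^2 + 19*z + 40)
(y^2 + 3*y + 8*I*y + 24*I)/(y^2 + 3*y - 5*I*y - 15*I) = (y + 8*I)/(y - 5*I)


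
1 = 1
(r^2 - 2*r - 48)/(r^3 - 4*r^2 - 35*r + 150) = (r - 8)/(r^2 - 10*r + 25)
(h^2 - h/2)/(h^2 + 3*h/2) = (2*h - 1)/(2*h + 3)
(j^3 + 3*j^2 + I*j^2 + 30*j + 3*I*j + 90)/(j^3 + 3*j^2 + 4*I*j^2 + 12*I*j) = (j^2 + I*j + 30)/(j*(j + 4*I))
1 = 1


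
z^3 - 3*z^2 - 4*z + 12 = (z - 3)*(z - 2)*(z + 2)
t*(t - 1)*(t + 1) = t^3 - t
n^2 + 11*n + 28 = (n + 4)*(n + 7)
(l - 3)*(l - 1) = l^2 - 4*l + 3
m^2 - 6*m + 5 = (m - 5)*(m - 1)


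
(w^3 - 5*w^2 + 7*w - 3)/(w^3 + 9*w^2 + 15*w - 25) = (w^2 - 4*w + 3)/(w^2 + 10*w + 25)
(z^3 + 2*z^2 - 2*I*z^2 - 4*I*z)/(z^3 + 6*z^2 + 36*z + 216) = z*(z^2 + 2*z*(1 - I) - 4*I)/(z^3 + 6*z^2 + 36*z + 216)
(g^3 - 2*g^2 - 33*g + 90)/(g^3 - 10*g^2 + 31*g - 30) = (g + 6)/(g - 2)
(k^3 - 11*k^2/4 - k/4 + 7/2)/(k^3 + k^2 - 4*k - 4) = (k - 7/4)/(k + 2)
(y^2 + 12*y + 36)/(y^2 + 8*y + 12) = (y + 6)/(y + 2)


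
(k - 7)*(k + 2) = k^2 - 5*k - 14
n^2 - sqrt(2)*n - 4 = (n - 2*sqrt(2))*(n + sqrt(2))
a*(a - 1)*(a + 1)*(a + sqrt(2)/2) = a^4 + sqrt(2)*a^3/2 - a^2 - sqrt(2)*a/2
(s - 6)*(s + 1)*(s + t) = s^3 + s^2*t - 5*s^2 - 5*s*t - 6*s - 6*t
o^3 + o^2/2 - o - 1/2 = (o - 1)*(o + 1/2)*(o + 1)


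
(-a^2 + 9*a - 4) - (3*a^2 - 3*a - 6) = -4*a^2 + 12*a + 2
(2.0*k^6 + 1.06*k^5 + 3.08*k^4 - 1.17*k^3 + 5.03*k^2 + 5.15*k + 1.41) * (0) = 0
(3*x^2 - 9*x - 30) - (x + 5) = 3*x^2 - 10*x - 35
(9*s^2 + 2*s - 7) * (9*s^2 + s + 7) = 81*s^4 + 27*s^3 + 2*s^2 + 7*s - 49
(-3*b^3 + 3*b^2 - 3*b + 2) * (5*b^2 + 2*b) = -15*b^5 + 9*b^4 - 9*b^3 + 4*b^2 + 4*b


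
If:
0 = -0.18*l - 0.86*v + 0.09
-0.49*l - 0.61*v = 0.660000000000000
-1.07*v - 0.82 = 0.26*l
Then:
No Solution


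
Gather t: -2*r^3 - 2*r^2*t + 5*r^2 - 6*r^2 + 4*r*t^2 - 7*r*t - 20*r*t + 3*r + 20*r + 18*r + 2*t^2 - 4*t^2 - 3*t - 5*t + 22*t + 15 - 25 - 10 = -2*r^3 - r^2 + 41*r + t^2*(4*r - 2) + t*(-2*r^2 - 27*r + 14) - 20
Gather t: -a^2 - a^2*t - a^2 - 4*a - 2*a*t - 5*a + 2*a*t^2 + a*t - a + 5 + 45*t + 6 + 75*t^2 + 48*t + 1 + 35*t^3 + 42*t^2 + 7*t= -2*a^2 - 10*a + 35*t^3 + t^2*(2*a + 117) + t*(-a^2 - a + 100) + 12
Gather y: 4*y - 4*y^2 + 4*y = -4*y^2 + 8*y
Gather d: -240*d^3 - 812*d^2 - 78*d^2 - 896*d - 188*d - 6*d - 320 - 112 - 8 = -240*d^3 - 890*d^2 - 1090*d - 440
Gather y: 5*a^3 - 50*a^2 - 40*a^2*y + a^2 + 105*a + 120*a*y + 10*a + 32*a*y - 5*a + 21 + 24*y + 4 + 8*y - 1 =5*a^3 - 49*a^2 + 110*a + y*(-40*a^2 + 152*a + 32) + 24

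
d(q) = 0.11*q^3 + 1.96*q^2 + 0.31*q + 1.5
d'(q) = 0.33*q^2 + 3.92*q + 0.31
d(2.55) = 16.86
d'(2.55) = 12.45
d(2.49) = 16.12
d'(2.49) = 12.12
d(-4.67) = 31.59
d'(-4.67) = -10.80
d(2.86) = 20.99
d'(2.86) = 14.22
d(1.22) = 5.00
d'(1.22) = 5.58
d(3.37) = 29.01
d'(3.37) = 17.27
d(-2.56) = 11.71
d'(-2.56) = -7.56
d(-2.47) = 11.03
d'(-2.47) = -7.36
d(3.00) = 23.04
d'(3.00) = 15.04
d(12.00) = 477.54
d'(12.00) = 94.87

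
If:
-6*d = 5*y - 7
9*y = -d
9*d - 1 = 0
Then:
No Solution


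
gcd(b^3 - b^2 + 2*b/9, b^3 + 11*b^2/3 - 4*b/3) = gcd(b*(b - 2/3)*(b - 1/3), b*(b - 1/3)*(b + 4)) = b^2 - b/3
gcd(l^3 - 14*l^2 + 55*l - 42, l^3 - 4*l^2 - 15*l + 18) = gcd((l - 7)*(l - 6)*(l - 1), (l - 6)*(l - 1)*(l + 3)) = l^2 - 7*l + 6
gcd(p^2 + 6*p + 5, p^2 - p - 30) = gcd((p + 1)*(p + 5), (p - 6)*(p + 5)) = p + 5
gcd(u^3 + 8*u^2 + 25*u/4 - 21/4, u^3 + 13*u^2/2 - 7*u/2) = u^2 + 13*u/2 - 7/2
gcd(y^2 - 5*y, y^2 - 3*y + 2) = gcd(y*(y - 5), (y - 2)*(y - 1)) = 1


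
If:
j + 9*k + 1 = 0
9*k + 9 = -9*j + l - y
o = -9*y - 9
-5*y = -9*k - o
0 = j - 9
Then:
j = 9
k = -10/9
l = 1101/14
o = 45/14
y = -19/14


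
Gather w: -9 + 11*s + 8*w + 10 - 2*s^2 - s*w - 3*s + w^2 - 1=-2*s^2 + 8*s + w^2 + w*(8 - s)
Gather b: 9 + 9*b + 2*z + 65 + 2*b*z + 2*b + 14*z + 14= b*(2*z + 11) + 16*z + 88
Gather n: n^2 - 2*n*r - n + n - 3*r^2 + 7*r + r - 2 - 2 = n^2 - 2*n*r - 3*r^2 + 8*r - 4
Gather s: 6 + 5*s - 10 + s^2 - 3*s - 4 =s^2 + 2*s - 8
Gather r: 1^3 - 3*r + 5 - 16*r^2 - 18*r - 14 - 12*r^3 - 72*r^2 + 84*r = -12*r^3 - 88*r^2 + 63*r - 8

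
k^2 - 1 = (k - 1)*(k + 1)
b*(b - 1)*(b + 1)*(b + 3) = b^4 + 3*b^3 - b^2 - 3*b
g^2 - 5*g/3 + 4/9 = (g - 4/3)*(g - 1/3)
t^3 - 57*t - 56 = (t - 8)*(t + 1)*(t + 7)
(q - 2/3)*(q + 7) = q^2 + 19*q/3 - 14/3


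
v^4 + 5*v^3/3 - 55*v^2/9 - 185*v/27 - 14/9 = (v - 7/3)*(v + 1/3)*(v + 2/3)*(v + 3)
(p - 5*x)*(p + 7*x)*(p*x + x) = p^3*x + 2*p^2*x^2 + p^2*x - 35*p*x^3 + 2*p*x^2 - 35*x^3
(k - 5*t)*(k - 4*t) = k^2 - 9*k*t + 20*t^2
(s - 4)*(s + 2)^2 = s^3 - 12*s - 16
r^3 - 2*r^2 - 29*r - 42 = (r - 7)*(r + 2)*(r + 3)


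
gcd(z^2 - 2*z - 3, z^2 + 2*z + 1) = z + 1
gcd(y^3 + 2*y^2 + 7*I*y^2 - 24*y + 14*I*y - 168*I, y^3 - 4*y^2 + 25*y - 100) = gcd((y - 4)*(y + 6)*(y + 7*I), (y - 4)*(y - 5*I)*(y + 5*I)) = y - 4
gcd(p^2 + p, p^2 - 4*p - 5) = p + 1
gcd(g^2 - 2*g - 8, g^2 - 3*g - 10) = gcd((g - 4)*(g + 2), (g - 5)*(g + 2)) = g + 2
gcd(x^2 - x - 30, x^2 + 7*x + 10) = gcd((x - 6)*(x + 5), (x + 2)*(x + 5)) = x + 5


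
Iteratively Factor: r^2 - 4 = (r + 2)*(r - 2)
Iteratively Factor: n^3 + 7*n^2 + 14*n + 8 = (n + 1)*(n^2 + 6*n + 8) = (n + 1)*(n + 4)*(n + 2)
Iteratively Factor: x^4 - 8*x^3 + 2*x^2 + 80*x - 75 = (x - 1)*(x^3 - 7*x^2 - 5*x + 75) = (x - 5)*(x - 1)*(x^2 - 2*x - 15) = (x - 5)*(x - 1)*(x + 3)*(x - 5)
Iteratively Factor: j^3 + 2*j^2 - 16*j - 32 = (j - 4)*(j^2 + 6*j + 8) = (j - 4)*(j + 2)*(j + 4)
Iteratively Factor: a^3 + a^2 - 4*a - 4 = (a + 2)*(a^2 - a - 2) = (a - 2)*(a + 2)*(a + 1)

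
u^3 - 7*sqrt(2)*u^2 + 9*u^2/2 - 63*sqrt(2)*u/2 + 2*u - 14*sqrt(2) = (u + 1/2)*(u + 4)*(u - 7*sqrt(2))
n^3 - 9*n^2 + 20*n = n*(n - 5)*(n - 4)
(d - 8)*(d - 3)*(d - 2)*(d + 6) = d^4 - 7*d^3 - 32*d^2 + 228*d - 288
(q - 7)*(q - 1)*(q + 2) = q^3 - 6*q^2 - 9*q + 14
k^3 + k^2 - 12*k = k*(k - 3)*(k + 4)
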